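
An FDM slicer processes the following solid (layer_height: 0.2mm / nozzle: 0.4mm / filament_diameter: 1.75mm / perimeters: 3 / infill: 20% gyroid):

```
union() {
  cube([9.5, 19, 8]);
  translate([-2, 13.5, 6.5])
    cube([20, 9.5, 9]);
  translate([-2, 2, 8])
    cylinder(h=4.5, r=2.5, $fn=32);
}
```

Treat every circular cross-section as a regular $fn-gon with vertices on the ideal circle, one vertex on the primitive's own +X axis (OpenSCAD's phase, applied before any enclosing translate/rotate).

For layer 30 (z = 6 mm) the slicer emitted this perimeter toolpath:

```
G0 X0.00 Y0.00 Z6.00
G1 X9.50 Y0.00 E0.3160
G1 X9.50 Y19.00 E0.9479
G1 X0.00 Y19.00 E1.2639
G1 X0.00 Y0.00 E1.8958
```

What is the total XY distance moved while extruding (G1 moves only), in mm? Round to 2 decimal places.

57.00 mm

Sum the Euclidean lengths of each G1 segment: total = 57.00 mm.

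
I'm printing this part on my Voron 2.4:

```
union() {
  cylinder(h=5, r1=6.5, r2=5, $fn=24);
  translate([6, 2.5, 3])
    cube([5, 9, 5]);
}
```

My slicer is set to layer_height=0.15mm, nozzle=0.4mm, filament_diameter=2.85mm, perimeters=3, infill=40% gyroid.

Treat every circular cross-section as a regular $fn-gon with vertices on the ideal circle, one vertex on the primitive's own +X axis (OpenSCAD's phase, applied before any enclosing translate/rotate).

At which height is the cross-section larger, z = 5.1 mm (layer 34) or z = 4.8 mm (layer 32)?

Layer 34 (z = 5.1): the cone is not intersected at this z (z outside [0, 5]); the cube at (6, 2.5) is present — its section is the full 5×9 rectangle (area 45.00 mm²); Combining (union): only the 5×9 cube at (6, 2.5) is present, so the union is just that shape — area = 45.00 mm². So its area = 45.00 mm². Layer 32 (z = 4.8): the cone (r1=6.5→r2=5) has section circumradius 5.060 here — a regular 24-gon (area = (24/2)·5.060²·sin(360°/24) = 79.52 mm²); the 5×9 cube at (6, 2.5) contributes its full rectangle (area 45.00 mm²); Merging all regions: the 2 present regions are separate (no shared area or edge), so areas and boundary lengths simply add and each stays a separate island — area = 124.52 mm². So its area = 124.52 mm². Layer 32 is larger (124.52 vs 45.00 mm²).

layer 32 (z = 4.8 mm)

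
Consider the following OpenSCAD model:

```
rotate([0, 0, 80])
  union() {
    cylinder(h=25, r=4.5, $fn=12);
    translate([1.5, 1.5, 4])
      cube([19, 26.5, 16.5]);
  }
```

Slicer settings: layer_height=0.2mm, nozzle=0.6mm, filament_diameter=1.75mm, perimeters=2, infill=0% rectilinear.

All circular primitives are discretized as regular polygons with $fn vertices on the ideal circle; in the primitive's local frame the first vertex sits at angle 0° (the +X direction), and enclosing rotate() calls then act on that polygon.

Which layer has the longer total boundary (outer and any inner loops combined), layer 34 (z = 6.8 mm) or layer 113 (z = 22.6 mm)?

Layer 34 (z = 6.8): the r=4.5 cylinder gives a regular 12-gon of circumradius 4.5 (constant along its height) (perimeter = 2·12·4.500·sin(180°/12) = 27.95 mm); the cube at (1.5, 1.5) (footprint 19×26.5) is included at this height (perimeter 91.00 mm); Combining (union): the regions partially overlap (shared area 4.54 mm²), so the edge portions inside another operand are dropped and the merged outline is re-measured after clipping — boundary = 109.87 mm; (whole slice rotated 80° about Z — lengths, areas and connectivity unchanged). So its perimeter = 109.87 mm. Layer 113 (z = 22.6): the r=4.5 cylinder contributes a regular 12-gon of circumradius 4.5 (perimeter = 2·12·4.500·sin(180°/12) = 27.95 mm); the cube at (1.5, 1.5) is not intersected at this z (z outside [4, 20.5]); Merging all regions: only the r=4.5 cylinder is present, so the union is just that shape — boundary = 27.95 mm; (rotated 80° about Z; rotation is an isometry so areas/perimeters/island counts are preserved). So its perimeter = 27.95 mm. Layer 34 is larger (109.87 vs 27.95 mm).

layer 34 (z = 6.8 mm)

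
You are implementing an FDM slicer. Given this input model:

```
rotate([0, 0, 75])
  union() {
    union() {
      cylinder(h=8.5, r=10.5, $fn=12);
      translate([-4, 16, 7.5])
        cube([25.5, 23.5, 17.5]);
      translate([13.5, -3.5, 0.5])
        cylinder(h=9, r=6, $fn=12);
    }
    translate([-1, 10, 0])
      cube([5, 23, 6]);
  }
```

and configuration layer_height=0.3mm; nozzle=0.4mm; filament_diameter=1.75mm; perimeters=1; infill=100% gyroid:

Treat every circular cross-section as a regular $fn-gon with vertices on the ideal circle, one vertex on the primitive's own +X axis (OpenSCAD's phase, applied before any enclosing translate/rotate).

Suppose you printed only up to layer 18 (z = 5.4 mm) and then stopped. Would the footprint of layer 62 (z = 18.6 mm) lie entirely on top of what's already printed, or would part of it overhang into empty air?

Compare the two slices. At z = 5.4: the r=10.5 cylinder contributes a regular 12-gon of circumradius 10.5 (area = (12/2)·10.500²·sin(360°/12) = 330.75 mm²); the cube at (-4, 16) does not reach this height (z outside [7.5, 25]); the r=6 cylinder at (13.5, -3.5) contributes a regular 12-gon of circumradius 6 (area = (12/2)·6.000²·sin(360°/12) = 108.00 mm²); Merging all regions: the regions partially overlap — summed areas 438.75 mm² minus the doubly-counted overlap 11.55 mm² gives 427.20 mm² — area = 427.20 mm²; the cube at (-1, 10) is present — its section is the full 5×23 rectangle (area 115.00 mm²); Merging all regions: the regions partially overlap — summed areas 542.20 mm² minus the doubly-counted overlap 0.83 mm² gives 541.37 mm² — area = 541.37 mm²; (rotated 75° about Z; rotation is an isometry so areas/perimeters/island counts are preserved). At z = 18.6: the cylinder does not reach this height (z outside [0, 8.5]); the cube at (-4, 16) is present — its section is the full 25.5×23.5 rectangle (area 599.25 mm²); the cylinder at (13.5, -3.5) is not intersected at this z (z outside [0.5, 9.5]); Combining (union): only the 25.5×23.5 cube at (-4, 16) is present, so the union is just that shape — area = 599.25 mm²; the cube at (-1, 10) is absent (z outside [0, 6]); Taking the union: only that combined region is present, so the union is just that shape — area = 599.25 mm²; (rotated 75° about Z; rotation is an isometry so areas/perimeters/island counts are preserved). Checking containment: at z = 18.6 the cross-section extends beyond the z = 5.4 cross-section by about 514.25 mm².

part overhangs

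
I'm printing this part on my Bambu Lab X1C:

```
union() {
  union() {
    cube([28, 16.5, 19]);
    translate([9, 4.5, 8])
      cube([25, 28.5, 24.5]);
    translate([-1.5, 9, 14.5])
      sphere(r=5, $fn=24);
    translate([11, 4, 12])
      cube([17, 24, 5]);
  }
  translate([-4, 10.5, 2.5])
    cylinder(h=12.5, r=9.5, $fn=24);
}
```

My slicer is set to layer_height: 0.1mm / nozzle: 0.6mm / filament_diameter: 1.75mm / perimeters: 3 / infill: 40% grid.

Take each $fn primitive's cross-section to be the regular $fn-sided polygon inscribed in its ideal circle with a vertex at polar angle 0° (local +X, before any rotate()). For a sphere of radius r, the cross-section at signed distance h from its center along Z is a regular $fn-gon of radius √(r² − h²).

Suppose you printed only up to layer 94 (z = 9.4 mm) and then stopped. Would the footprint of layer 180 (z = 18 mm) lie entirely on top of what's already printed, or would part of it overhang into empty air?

entirely on top

Compare the two slices. At z = 9.4: the 28×16.5 cube contributes its full rectangle (area 462.00 mm²); the cube at (9, 4.5) is present — its section is the full 25×28.5 rectangle (area 712.50 mm²); the sphere at (-1.5, 9) does not reach this height (|z−center|=5.100 > r=5); the cube at (11, 4) is not intersected at this z (z outside [12, 17]); Taking the union: the regions partially overlap — summed areas 1174.50 mm² minus the doubly-counted overlap 228.00 mm² gives 946.50 mm² — area = 946.50 mm²; the cylinder at (-4, 10.5): section is a regular 24-gon, circumradius r=9.5 (area = (24/2)·9.500²·sin(360°/24) = 280.30 mm²); Combining (union): the regions partially overlap — summed areas 1226.80 mm² minus the doubly-counted overlap 62.05 mm² gives 1164.75 mm² — area = 1164.75 mm². At z = 18: the cube is present — its section is the full 28×16.5 rectangle (area 462.00 mm²); the 25×28.5 cube at (9, 4.5) contributes its full rectangle (area 712.50 mm²); the sphere at (-1.5, 9): section is a regular 24-gon, circumradius = √(r²−h²) = √(5²−3.5²) = 3.571 (area = (24/2)·3.571²·sin(360°/24) = 39.60 mm²); the cube at (11, 4) does not reach this height (z outside [12, 17]); Taking the union: the regions partially overlap — summed areas 1214.10 mm² minus the doubly-counted overlap 237.48 mm² gives 976.62 mm² — area = 976.62 mm²; the cylinder at (-4, 10.5) is not intersected at this z (z outside [2.5, 15]); Combining (union): only the result so far is present, so the union is just that shape — area = 976.62 mm². Checking containment: the cross-section at z = 18 is a subset of the cross-section at z = 9.4.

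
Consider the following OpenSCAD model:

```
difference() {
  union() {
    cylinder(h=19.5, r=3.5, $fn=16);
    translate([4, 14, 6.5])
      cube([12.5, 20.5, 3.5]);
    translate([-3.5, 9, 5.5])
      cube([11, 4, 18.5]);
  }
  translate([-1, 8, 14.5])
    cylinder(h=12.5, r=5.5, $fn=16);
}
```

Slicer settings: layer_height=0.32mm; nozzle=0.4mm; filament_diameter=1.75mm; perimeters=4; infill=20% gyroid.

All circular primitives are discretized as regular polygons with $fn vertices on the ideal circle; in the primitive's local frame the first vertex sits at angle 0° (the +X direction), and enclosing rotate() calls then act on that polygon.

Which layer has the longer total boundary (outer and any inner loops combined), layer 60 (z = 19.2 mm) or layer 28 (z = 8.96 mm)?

Layer 60 (z = 19.2): the cylinder: section is a regular 16-gon, circumradius r=3.5 (perimeter = 2·16·3.500·sin(180°/16) = 21.85 mm); the cube at (4, 14) does not reach this height (z outside [6.5, 10]); the cube at (-3.5, 9) (footprint 11×4) is included at this height (perimeter 30.00 mm); Combining (union): the 2 present regions are separate (no shared area or edge), so areas and boundary lengths simply add and each stays a separate island — boundary = 51.85 mm; the r=5.5 cylinder at (-1, 8) contributes a regular 16-gon of circumradius 5.5 (perimeter = 2·16·5.500·sin(180°/16) = 34.34 mm); Taking the first minus the rest: starting from the result so far, the r=5.5 cylinder at (-1, 8) partially overlaps it — only the 29.13 mm² overlap (of its 92.61 mm²) is removed, clipping the outline — boundary = 41.28 mm. So its perimeter = 41.28 mm. Layer 28 (z = 8.96): the cylinder: section is a regular 16-gon, circumradius r=3.5 (perimeter = 2·16·3.500·sin(180°/16) = 21.85 mm); the cube at (4, 14) is present — its section is the full 12.5×20.5 rectangle (perimeter 66.00 mm); the cube at (-3.5, 9) is present — its section is the full 11×4 rectangle (perimeter 30.00 mm); Merging all regions: the 3 present regions are separate (no shared area or edge), so areas and boundary lengths simply add and each stays a separate island — boundary = 117.85 mm; the cylinder at (-1, 8) is not intersected at this z (z outside [14.5, 27]); After the difference (first − rest): none of the subtracted shapes is present at this height, so the result so far is unchanged — boundary = 117.85 mm. So its perimeter = 117.85 mm. Layer 28 is larger (117.85 vs 41.28 mm).

layer 28 (z = 8.96 mm)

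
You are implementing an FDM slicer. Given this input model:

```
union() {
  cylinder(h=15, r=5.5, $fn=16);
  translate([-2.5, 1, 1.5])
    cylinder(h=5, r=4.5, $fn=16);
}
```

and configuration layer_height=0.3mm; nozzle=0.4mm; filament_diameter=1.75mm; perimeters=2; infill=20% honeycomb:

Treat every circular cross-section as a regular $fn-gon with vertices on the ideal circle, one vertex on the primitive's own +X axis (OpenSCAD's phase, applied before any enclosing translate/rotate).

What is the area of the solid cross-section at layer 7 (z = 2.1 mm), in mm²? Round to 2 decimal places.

105.39 mm²

At z = 2.1 mm: the r=5.5 cylinder contributes a regular 16-gon of circumradius 5.5 (area = (16/2)·5.500²·sin(360°/16) = 92.61 mm²); the cylinder at (-2.5, 1): section is a regular 16-gon, circumradius r=4.5 (area = (16/2)·4.500²·sin(360°/16) = 61.99 mm²); Merging all regions: the regions partially overlap — summed areas 154.60 mm² minus the doubly-counted overlap 49.21 mm² gives 105.39 mm² — area = 105.39 mm². Overall, the cross-section is a single solid region. Net area = 105.39 mm².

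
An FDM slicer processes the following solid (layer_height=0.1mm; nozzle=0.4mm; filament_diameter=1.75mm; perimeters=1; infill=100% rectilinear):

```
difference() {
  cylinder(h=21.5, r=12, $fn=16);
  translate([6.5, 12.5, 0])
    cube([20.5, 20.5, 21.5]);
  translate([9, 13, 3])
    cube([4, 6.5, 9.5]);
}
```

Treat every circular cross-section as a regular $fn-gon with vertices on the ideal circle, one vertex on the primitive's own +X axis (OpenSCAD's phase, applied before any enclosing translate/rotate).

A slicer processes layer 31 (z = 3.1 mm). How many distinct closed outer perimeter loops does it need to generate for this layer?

1

At z = 3.1 mm: the r=12 cylinder contributes a regular 16-gon of circumradius 12; the cube at (6.5, 12.5) is present — its section is the full 20.5×20.5 rectangle; the cube at (9, 13) is present — its section is the full 4×6.5 rectangle; Taking the first minus the rest: starting from the r=12 cylinder, the 20.5×20.5 cube at (6.5, 12.5) misses the remaining region (no effect); the 4×6.5 cube at (9, 13) misses the remaining region (no effect) — 1 connected region. The result has 1 disconnected region.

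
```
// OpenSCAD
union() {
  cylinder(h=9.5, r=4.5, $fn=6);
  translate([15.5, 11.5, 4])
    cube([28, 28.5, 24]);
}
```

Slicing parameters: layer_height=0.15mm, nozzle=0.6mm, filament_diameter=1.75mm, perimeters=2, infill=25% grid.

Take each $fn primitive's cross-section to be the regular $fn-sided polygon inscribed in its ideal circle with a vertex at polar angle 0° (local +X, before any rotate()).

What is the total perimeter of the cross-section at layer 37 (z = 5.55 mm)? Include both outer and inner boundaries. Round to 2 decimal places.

At z = 5.55 mm: the cylinder: section is a regular 6-gon, circumradius r=4.5 (perimeter = 2·6·4.500·sin(180°/6) = 27.00 mm); the 28×28.5 cube at (15.5, 11.5) contributes its full rectangle (perimeter 113.00 mm); Taking the union: the 2 present regions are separate (no shared area or edge), so areas and boundary lengths simply add and each stays a separate island — boundary = 140.00 mm. Overall, the cross-section has 2 separate islands. Total boundary length (outer) = 140.00 mm.

140.00 mm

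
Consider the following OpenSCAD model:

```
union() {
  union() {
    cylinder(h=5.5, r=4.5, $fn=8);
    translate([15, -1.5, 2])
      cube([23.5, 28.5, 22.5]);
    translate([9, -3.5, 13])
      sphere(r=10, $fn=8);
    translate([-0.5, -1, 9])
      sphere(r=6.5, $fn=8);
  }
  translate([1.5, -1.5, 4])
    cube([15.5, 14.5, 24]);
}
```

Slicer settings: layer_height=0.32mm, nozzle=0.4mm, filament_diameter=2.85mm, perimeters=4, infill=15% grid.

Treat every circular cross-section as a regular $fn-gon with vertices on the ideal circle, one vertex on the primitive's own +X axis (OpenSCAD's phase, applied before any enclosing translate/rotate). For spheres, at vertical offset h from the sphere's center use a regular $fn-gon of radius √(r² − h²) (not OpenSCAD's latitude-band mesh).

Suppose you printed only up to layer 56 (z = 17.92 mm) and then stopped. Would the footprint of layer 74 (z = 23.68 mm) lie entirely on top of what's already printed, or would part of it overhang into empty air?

Compare the two slices. At z = 17.92: the cylinder is absent (z outside [0, 5.5]); the cube at (15, -1.5) is present — its section is the full 23.5×28.5 rectangle (area 669.75 mm²); the r=10 sphere at (9, -3.5) slices to a regular 8-gon of circumradius 8.706 (√(r²−h²) with h=4.92 from center) (area = (8/2)·8.706²·sin(360°/8) = 214.38 mm²); the sphere at (-0.5, -1) is not intersected at this z (|z−center|=8.920 > r=6.5); Combining (union): the regions partially overlap — summed areas 884.13 mm² minus the doubly-counted overlap 4.23 mm² gives 879.90 mm² — area = 879.90 mm²; the cube at (1.5, -1.5) is present — its section is the full 15.5×14.5 rectangle (area 224.75 mm²); Taking the union: the regions partially overlap — summed areas 1104.65 mm² minus the doubly-counted overlap 98.62 mm² gives 1006.03 mm² — area = 1006.03 mm². At z = 23.68: the cylinder is absent (z outside [0, 5.5]); the 23.5×28.5 cube at (15, -1.5) contributes its full rectangle (area 669.75 mm²); the sphere at (9, -3.5) is absent (|z−center|=10.680 > r=10); the sphere at (-0.5, -1) is not intersected at this z (|z−center|=14.680 > r=6.5); Combining (union): only the 23.5×28.5 cube at (15, -1.5) is present, so the union is just that shape — area = 669.75 mm²; the cube at (1.5, -1.5) (footprint 15.5×14.5) is included at this height (area 224.75 mm²); Taking the union: the regions partially overlap — summed areas 894.50 mm² minus the doubly-counted overlap 29.00 mm² gives 865.50 mm² — area = 865.50 mm². Checking containment: the cross-section at z = 23.68 is a subset of the cross-section at z = 17.92.

entirely on top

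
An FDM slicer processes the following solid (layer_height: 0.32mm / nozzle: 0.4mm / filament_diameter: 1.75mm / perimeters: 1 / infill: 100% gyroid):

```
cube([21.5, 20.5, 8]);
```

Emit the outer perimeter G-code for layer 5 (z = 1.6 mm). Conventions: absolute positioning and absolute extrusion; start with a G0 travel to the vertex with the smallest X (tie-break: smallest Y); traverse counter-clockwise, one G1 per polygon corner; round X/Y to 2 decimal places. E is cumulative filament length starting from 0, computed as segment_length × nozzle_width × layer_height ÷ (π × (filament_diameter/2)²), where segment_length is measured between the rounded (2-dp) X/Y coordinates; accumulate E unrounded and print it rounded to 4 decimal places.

At z = 1.6 mm: the cube (footprint 21.5×20.5) is included at this height. The outline is a single polygon with 4 vertices. Extrusion per mm of travel: 0.4 × 0.32 / (π × 0.875²) = 0.053216. Accumulating E over each segment gives final E = 4.4702.

G0 X0.00 Y0.00 Z1.60
G1 X21.50 Y0.00 E1.1441
G1 X21.50 Y20.50 E2.2351
G1 X0.00 Y20.50 E3.3792
G1 X0.00 Y0.00 E4.4702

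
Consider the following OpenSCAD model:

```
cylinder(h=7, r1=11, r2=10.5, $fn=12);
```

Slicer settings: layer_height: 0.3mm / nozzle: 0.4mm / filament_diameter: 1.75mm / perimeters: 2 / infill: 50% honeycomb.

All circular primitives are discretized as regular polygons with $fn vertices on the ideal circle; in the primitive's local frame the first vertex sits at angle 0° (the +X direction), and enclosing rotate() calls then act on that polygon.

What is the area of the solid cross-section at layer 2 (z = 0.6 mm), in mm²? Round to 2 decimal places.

At z = 0.6 mm: the cone contributes a regular 12-gon of circumradius 10.957 (interpolated between r1=11 and r2=10.5 at t=0.086) (area = (12/2)·10.957²·sin(360°/12) = 360.18 mm²). Overall, the cross-section is a single solid region. Net area = 360.18 mm².

360.18 mm²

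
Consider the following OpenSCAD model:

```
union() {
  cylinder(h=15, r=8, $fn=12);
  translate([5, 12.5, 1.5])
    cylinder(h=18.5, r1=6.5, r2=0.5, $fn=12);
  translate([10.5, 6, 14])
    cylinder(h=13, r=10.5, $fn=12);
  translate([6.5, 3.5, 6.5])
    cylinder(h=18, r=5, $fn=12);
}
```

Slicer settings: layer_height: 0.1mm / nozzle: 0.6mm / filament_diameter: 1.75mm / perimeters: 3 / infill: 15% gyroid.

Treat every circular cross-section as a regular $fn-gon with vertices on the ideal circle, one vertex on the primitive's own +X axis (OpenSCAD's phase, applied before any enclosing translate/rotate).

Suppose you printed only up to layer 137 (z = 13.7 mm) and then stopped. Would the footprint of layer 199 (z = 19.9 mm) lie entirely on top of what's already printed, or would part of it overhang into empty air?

part overhangs

Compare the two slices. At z = 13.7: the cylinder: section is a regular 12-gon, circumradius r=8 (area = (12/2)·8.000²·sin(360°/12) = 192.00 mm²); the cone at (5, 12.5): at t=0.659 of its height the radius interpolates to r₁+(r₂−r₁)t = 2.543, giving a regular 12-gon of that circumradius (area = (12/2)·2.543²·sin(360°/12) = 19.40 mm²); the cylinder at (10.5, 6) is not intersected at this z (z outside [14, 27]); the r=5 cylinder at (6.5, 3.5) gives a regular 12-gon of circumradius 5 (constant along its height) (area = (12/2)·5.000²·sin(360°/12) = 75.00 mm²); Taking the union: the regions partially overlap — summed areas 286.40 mm² minus the doubly-counted overlap 36.68 mm² gives 249.72 mm² — area = 249.72 mm². At z = 19.9: the cylinder is not intersected at this z (z outside [0, 15]); the cone at (5, 12.5) contributes a regular 12-gon of circumradius 0.532 (interpolated between r1=6.5 and r2=0.5 at t=0.995) (area = (12/2)·0.532²·sin(360°/12) = 0.85 mm²); the cylinder at (10.5, 6): section is a regular 12-gon, circumradius r=10.5 (area = (12/2)·10.500²·sin(360°/12) = 330.75 mm²); the r=5 cylinder at (6.5, 3.5) gives a regular 12-gon of circumradius 5 (constant along its height) (area = (12/2)·5.000²·sin(360°/12) = 75.00 mm²); Taking the union: the regions partially overlap — summed areas 406.60 mm² minus the doubly-counted overlap 75.85 mm² gives 330.75 mm² — area = 330.75 mm². Checking containment: at z = 19.9 the cross-section extends beyond the z = 13.7 cross-section by about 220.23 mm².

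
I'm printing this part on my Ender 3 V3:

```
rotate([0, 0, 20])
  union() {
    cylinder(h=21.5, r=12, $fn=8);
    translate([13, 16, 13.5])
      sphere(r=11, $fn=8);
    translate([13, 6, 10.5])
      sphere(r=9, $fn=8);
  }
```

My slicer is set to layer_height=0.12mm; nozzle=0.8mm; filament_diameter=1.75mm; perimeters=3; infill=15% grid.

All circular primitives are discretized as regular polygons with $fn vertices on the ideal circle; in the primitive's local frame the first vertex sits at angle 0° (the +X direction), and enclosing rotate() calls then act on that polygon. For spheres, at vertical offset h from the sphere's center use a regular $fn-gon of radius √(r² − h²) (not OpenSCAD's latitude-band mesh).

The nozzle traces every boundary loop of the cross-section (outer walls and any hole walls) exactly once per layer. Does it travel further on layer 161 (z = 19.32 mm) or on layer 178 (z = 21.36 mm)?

Layer 161 (z = 19.32): the cylinder: section is a regular 8-gon, circumradius r=12 (perimeter = 2·8·12.000·sin(180°/8) = 73.48 mm); the r=11 sphere at (13, 16) contributes a regular 8-gon of circumradius √(11²−5.82²) = 9.334 (perimeter = 2·8·9.334·sin(180°/8) = 57.15 mm); the r=9 sphere at (13, 6) contributes a regular 8-gon of circumradius √(9²−8.82²) = 1.791 (perimeter = 2·8·1.791·sin(180°/8) = 10.97 mm); Taking the union: the regions partially overlap (shared area 1.52 mm²), so the edge portions inside another operand are dropped and the merged outline is re-measured after clipping — boundary = 135.91 mm; (rotated 20° about Z; rotation is an isometry so areas/perimeters/island counts are preserved). So its perimeter = 135.91 mm. Layer 178 (z = 21.36): the cylinder: section is a regular 8-gon, circumradius r=12 (perimeter = 2·8·12.000·sin(180°/8) = 73.48 mm); the sphere at (13, 16): section is a regular 8-gon, circumradius = √(r²−h²) = √(11²−7.86²) = 7.695 (perimeter = 2·8·7.695·sin(180°/8) = 47.12 mm); the sphere at (13, 6) does not reach this height (|z−center|=10.860 > r=9); Merging all regions: the 2 present regions are separate (no shared area or edge), so areas and boundary lengths simply add and each stays a separate island — boundary = 120.59 mm; (rotated 20° about Z; rotation is an isometry so areas/perimeters/island counts are preserved). So its perimeter = 120.59 mm. Layer 161 is larger (135.91 vs 120.59 mm).

layer 161 (z = 19.32 mm)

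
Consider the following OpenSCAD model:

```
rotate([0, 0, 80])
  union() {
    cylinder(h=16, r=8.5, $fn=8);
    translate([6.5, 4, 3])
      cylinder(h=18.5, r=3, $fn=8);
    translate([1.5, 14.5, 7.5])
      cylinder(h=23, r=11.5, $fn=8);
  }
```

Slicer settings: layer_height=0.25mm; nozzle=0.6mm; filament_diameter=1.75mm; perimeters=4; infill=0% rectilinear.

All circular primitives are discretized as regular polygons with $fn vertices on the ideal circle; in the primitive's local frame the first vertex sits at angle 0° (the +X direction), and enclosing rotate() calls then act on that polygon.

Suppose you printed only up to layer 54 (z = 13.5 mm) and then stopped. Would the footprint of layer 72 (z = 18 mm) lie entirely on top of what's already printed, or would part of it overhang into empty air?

Compare the two slices. At z = 13.5: the r=8.5 cylinder contributes a regular 8-gon of circumradius 8.5 (area = (8/2)·8.500²·sin(360°/8) = 204.35 mm²); the r=3 cylinder at (6.5, 4) contributes a regular 8-gon of circumradius 3 (area = (8/2)·3.000²·sin(360°/8) = 25.46 mm²); the r=11.5 cylinder at (1.5, 14.5) contributes a regular 8-gon of circumradius 11.5 (area = (8/2)·11.500²·sin(360°/8) = 374.06 mm²); Merging all regions: the regions partially overlap — summed areas 603.87 mm² minus the doubly-counted overlap 53.03 mm² gives 550.84 mm² — area = 550.84 mm²; (rotated 80° about Z; rotation is an isometry so areas/perimeters/island counts are preserved). At z = 18: the cylinder is not intersected at this z (z outside [0, 16]); the cylinder at (6.5, 4): section is a regular 8-gon, circumradius r=3 (area = (8/2)·3.000²·sin(360°/8) = 25.46 mm²); the r=11.5 cylinder at (1.5, 14.5) contributes a regular 8-gon of circumradius 11.5 (area = (8/2)·11.500²·sin(360°/8) = 374.06 mm²); Merging all regions: the regions partially overlap — summed areas 399.52 mm² minus the doubly-counted overlap 7.24 mm² gives 392.27 mm² — area = 392.27 mm²; (whole slice rotated 80° about Z — lengths, areas and connectivity unchanged). Checking containment: the cross-section at z = 18 is a subset of the cross-section at z = 13.5.

entirely on top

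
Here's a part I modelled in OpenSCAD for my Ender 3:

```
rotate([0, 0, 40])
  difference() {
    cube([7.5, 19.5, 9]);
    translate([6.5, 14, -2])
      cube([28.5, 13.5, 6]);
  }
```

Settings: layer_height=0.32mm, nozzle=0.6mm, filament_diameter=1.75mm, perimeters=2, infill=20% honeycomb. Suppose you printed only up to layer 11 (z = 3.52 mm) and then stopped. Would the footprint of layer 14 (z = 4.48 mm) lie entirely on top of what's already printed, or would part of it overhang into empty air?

part overhangs

Compare the two slices. At z = 3.52: the cube (footprint 7.5×19.5) is included at this height (area 146.25 mm²); the 28.5×13.5 cube at (6.5, 14) contributes its full rectangle (area 384.75 mm²); Subtracting the remaining from the first: starting from the 7.5×19.5 cube (146.25 mm²), the 28.5×13.5 cube at (6.5, 14) partially overlaps it — only the 5.50 mm² overlap (of its 384.75 mm²) is removed, clipping the outline — area = 140.75 mm²; (rotated 40° about Z; rotation is an isometry so areas/perimeters/island counts are preserved). At z = 4.48: the cube (footprint 7.5×19.5) is included at this height (area 146.25 mm²); the cube at (6.5, 14) does not reach this height (z outside [-2, 4]); After the difference (first − rest): none of the subtracted shapes is present at this height, so the 7.5×19.5 cube is unchanged — area = 146.25 mm²; (rotated 40° about Z; rotation is an isometry so areas/perimeters/island counts are preserved). Checking containment: at z = 4.48 the cross-section extends beyond the z = 3.52 cross-section by about 5.50 mm².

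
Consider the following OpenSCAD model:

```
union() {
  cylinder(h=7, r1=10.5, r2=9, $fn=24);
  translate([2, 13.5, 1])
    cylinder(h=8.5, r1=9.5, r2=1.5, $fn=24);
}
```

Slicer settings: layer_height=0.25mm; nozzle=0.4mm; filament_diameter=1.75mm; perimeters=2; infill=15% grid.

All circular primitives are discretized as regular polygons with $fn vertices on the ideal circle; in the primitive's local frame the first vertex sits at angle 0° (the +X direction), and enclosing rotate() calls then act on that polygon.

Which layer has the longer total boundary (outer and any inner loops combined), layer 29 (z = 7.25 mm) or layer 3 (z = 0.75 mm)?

layer 3 (z = 0.75 mm)

Layer 29 (z = 7.25): the cone is not intersected at this z (z outside [0, 7]); the cone at (2, 13.5) contributes a regular 24-gon of circumradius 3.618 (interpolated between r1=9.5 and r2=1.5 at t=0.735) (perimeter = 2·24·3.618·sin(180°/24) = 22.67 mm); Taking the union: only the cone at (2, 13.5) is present, so the union is just that shape — boundary = 22.67 mm. So its perimeter = 22.67 mm. Layer 3 (z = 0.75): the cone: at t=0.107 of its height the radius interpolates to r₁+(r₂−r₁)t = 10.339, giving a regular 24-gon of that circumradius (perimeter = 2·24·10.339·sin(180°/24) = 64.78 mm); the cone at (2, 13.5) is not intersected at this z (z outside [1, 9.5]); Combining (union): only the cone is present, so the union is just that shape — boundary = 64.78 mm. So its perimeter = 64.78 mm. Layer 3 is larger (64.78 vs 22.67 mm).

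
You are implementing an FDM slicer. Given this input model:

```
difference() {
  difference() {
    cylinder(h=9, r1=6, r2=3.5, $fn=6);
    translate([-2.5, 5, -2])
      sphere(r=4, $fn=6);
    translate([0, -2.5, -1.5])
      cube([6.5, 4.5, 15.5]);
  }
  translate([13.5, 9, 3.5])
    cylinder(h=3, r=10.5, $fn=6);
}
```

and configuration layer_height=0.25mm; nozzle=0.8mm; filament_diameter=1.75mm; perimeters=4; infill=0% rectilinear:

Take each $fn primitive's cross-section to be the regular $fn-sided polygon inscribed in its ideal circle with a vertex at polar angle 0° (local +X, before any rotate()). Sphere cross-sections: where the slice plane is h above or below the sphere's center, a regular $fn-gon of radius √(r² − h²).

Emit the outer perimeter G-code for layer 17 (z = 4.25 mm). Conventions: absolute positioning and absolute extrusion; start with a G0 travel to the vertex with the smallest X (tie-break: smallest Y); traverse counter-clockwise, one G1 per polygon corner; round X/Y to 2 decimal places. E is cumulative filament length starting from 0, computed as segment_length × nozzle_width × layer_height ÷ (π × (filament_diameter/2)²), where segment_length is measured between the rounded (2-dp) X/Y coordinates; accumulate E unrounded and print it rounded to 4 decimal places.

G0 X-4.82 Y0.00 Z4.25
G1 X-2.41 Y-4.17 E0.4005
G1 X2.41 Y-4.17 E0.8013
G1 X3.38 Y-2.50 E0.9618
G1 X0.00 Y-2.50 E1.2429
G1 X0.00 Y2.00 E1.6171
G1 X3.66 Y2.00 E1.9214
G1 X2.41 Y4.17 E2.1296
G1 X-2.41 Y4.17 E2.5304
G1 X-4.82 Y0.00 E2.9309

At z = 4.25 mm: the cone contributes a regular 6-gon of circumradius 4.819 (interpolated between r1=6 and r2=3.5 at t=0.472); the sphere at (-2.5, 5) does not reach this height (|z−center|=6.250 > r=4); the cube at (0, -2.5) is present — its section is the full 6.5×4.5 rectangle; After the difference (first − rest): starting from the cone, the 6.5×4.5 cube at (0, -2.5) partially overlaps it — only the 18.73 mm² overlap (of its 29.25 mm²) is removed, clipping the outline — 1 connected region; the r=10.5 cylinder at (13.5, 9) gives a regular 6-gon of circumradius 10.5 (constant along its height); Taking the first minus the rest: starting from the result so far, the r=10.5 cylinder at (13.5, 9) misses the remaining region (no effect) — 1 connected region. The outline is a single polygon with 9 vertices. Extrusion per mm of travel: 0.8 × 0.25 / (π × 0.875²) = 0.083150. Accumulating E over each segment gives final E = 2.9309.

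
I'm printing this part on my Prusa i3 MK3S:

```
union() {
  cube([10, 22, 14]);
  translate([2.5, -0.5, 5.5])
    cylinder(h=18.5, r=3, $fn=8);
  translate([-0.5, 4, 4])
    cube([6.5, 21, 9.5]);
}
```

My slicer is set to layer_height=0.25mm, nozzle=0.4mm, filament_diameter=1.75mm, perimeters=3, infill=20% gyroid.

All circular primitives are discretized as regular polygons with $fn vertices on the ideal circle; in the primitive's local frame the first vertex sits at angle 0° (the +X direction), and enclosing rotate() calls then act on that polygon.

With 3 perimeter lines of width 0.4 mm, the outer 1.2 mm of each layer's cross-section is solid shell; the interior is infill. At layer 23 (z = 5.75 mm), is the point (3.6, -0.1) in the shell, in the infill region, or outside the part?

At z = 5.75 mm: the cube (footprint 10×22) is included at this height; the r=3 cylinder at (2.5, -0.5) contributes a regular 8-gon of circumradius 3; the cube at (-0.5, 4) is present — its section is the full 6.5×21 rectangle; Taking the union: the regions partially overlap (shared area 117.73 mm²), so overlapping operands fuse into one piece — 1 connected region. Overall, the cross-section is a single solid region. The nearest boundary edge runs (10.00, 0.00)→(5.29, 0.00); distance from the point to it = 1.70 mm. The point is inside the cross-section and 1.70 mm from the nearest boundary — more than the 1.2 mm shell width (3 × 0.4), so it's in the infill interior.

infill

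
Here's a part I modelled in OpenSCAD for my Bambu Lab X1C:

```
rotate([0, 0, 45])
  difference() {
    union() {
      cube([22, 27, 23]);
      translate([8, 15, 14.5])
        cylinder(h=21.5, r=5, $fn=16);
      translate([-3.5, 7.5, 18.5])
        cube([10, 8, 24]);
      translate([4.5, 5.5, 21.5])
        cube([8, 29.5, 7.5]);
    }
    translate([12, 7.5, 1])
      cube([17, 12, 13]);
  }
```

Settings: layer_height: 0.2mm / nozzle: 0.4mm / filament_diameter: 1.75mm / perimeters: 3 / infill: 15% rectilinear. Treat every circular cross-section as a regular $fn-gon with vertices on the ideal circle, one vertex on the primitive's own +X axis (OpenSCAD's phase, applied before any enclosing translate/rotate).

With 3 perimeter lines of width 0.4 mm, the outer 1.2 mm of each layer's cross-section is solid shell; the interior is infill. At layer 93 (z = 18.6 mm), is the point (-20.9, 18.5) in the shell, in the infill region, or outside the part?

outside

At z = 18.6 mm: the 22×27 cube contributes its full rectangle; the cylinder at (8, 15): section is a regular 16-gon, circumradius r=5; the 10×8 cube at (-3.5, 7.5) contributes its full rectangle; the cube at (4.5, 5.5) is absent (z outside [21.5, 29]); Taking the union: the regions partially overlap (shared area 128.54 mm²), so overlapping operands fuse into one piece — 1 connected region; the cube at (12, 7.5) does not reach this height (z outside [1, 14]); Subtracting the remaining from the first: none of the subtracted shapes is present at this height, so that combined region is unchanged — 1 connected region; (whole slice rotated 45° about Z — lengths, areas and connectivity unchanged). Overall, the cross-section is a single solid region. Undo the 45° rotation: the query point maps to (-1.697, 27.860) in the un-rotated model frame. The nearest boundary edge runs (0.00, 15.50)→(0.00, 27.00); distance from the point to it = 1.90 mm. The point is not inside any of the regions above, so it lies outside the cross-section (1.90 mm from the nearest boundary).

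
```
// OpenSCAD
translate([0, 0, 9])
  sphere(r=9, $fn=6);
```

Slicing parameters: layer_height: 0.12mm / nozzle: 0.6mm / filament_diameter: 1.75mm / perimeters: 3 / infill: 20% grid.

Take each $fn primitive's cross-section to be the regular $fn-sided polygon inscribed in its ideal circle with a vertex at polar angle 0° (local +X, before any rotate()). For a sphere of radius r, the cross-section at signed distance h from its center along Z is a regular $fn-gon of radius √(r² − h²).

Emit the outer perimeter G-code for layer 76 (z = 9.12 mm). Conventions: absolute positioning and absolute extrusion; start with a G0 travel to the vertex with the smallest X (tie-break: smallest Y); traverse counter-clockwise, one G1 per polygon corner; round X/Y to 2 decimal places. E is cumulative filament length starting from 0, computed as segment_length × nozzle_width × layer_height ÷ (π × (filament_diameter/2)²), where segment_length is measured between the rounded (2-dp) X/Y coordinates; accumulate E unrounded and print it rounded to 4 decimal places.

G0 X-9.00 Y0.00 Z9.12
G1 X-4.50 Y-7.79 E0.2693
G1 X4.50 Y-7.79 E0.5387
G1 X9.00 Y0.00 E0.8080
G1 X4.50 Y7.79 E1.0773
G1 X-4.50 Y7.79 E1.3467
G1 X-9.00 Y0.00 E1.6160

At z = 9.12 mm: the r=9 sphere contributes a regular 6-gon of circumradius √(9²−0.12²) = 8.999. The outline is a single polygon with 6 vertices. Extrusion per mm of travel: 0.6 × 0.12 / (π × 0.875²) = 0.029934. Accumulating E over each segment gives final E = 1.6160.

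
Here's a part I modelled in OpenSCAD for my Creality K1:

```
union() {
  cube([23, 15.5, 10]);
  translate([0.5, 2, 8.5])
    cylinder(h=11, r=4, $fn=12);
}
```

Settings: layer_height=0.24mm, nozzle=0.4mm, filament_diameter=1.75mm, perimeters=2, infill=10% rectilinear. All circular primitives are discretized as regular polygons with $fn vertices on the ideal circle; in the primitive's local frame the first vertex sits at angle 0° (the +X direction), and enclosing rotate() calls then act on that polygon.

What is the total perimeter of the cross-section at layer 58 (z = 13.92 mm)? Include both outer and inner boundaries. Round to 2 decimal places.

24.85 mm

At z = 13.92 mm: the cube is absent (z outside [0, 10]); the r=4 cylinder at (0.5, 2) contributes a regular 12-gon of circumradius 4 (perimeter = 2·12·4.000·sin(180°/12) = 24.85 mm); Taking the union: only the r=4 cylinder at (0.5, 2) is present, so the union is just that shape — boundary = 24.85 mm. Overall, the cross-section is a single solid region. Total boundary length (outer) = 24.85 mm.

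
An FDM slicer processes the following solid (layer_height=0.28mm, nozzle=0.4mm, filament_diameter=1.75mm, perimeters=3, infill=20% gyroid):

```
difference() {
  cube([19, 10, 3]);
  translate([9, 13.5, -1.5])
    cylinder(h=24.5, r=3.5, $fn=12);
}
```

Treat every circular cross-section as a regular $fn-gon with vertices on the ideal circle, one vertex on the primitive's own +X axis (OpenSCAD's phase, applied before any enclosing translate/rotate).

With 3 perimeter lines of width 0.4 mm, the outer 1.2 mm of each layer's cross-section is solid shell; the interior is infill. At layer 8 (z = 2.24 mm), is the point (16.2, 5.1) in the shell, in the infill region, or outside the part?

infill

At z = 2.24 mm: the cube (footprint 19×10) is included at this height; the r=3.5 cylinder at (9, 13.5) contributes a regular 12-gon of circumradius 3.5; Subtracting the remaining from the first: starting from the 19×10 cube, the r=3.5 cylinder at (9, 13.5) misses the remaining region (no effect) — 1 connected region. Overall, the cross-section is a single solid region. The nearest boundary edge runs (19.00, 10.00)→(19.00, 0.00); distance from the point to it = 2.80 mm. The point is inside the cross-section and 2.80 mm from the nearest boundary — more than the 1.2 mm shell width (3 × 0.4), so it's in the infill interior.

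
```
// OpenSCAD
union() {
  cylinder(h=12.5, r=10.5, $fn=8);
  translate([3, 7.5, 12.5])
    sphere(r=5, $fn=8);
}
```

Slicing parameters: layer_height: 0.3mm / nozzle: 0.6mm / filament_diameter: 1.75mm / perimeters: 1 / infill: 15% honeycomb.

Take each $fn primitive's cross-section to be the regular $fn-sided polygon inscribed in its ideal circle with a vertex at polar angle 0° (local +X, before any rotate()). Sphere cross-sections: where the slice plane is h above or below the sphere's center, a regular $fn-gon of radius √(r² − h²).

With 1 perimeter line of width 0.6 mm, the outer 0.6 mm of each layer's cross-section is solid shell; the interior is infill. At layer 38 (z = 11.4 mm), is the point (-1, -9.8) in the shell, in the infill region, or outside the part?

shell

At z = 11.4 mm: the r=10.5 cylinder gives a regular 8-gon of circumradius 10.5 (constant along its height); the sphere at (3, 7.5): section is a regular 8-gon, circumradius = √(r²−h²) = √(5²−1.1²) = 4.877; Merging all regions: the regions partially overlap (shared area 48.03 mm²), so overlapping operands fuse into one piece — 1 connected region. Overall, the cross-section is a single solid region. The nearest boundary edge runs (-0.00, -10.50)→(-7.42, -7.42); distance from the point to it = 0.26 mm. The point is inside the cross-section, 0.26 mm from the nearest boundary — within the 0.6 mm shell band (1 × 0.6).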